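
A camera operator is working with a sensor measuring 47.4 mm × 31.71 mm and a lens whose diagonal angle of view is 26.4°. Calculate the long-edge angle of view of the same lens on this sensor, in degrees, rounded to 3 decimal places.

Sensor diagonal = √(47.4² + 31.71²) = √3252.2841 ≈ 57.0288 mm.
From the diagonal AOV: f = 57.0288 / (2·tan(13.2°)) = 57.0288 / 0.46910 ≈ 121.5718 mm.
Long-edge AOV = 2·arctan(47.4 / (2 × 121.5718)) = 2·arctan(0.19495) ≈ 22.0625°.

22.063°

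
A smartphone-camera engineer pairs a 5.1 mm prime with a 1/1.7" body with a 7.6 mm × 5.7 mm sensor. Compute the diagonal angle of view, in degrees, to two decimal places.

85.93°

Sensor diagonal = √(7.6² + 5.7²) = √90.2500 ≈ 9.5000 mm.
Angle of view α = 2·arctan(d/2f) with d = 9.5000 mm and f = 5.1 mm.
d/2f = 0.93137; arctan(0.93137) ≈ 42.9650°, so α ≈ 85.9299°.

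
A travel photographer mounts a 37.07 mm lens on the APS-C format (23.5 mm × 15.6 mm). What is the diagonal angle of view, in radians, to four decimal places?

0.7271 rad

Sensor diagonal = √(23.5² + 15.6²) = √795.6100 ≈ 28.2066 mm.
Angle of view α = 2·arctan(d/2f) with d = 28.2066 mm and f = 37.07 mm.
d/2f = 0.38045; arctan(0.38045) ≈ 0.3635 rad, so α ≈ 0.7271 rad.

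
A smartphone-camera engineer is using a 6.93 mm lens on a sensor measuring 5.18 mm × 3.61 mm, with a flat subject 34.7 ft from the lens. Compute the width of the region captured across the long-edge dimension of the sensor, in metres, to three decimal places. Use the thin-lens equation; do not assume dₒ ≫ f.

dₒ: 34.7 ft × 304.8 mm/ft = 10576.56 mm.
Similar triangles through the lens centre give W/dₒ = w/dᵢ; with 1/f = 1/dₒ + 1/dᵢ this gives W = w·(dₒ − f)/f.
W = 5.18 mm × (10576.6 − 6.93) / 6.93 = 5.18 × 1525.1991 ≈ 7900.531 mm = 7.90053 m.

7.901 m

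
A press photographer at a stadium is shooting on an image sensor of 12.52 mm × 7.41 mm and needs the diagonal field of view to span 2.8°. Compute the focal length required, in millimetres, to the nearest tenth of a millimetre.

297.6 mm

Sensor diagonal = √(12.52² + 7.41²) = √211.6585 ≈ 14.5485 mm.
From α = 2·arctan(d/2f) we get f = d / (2·tan(α/2)).
With d = 14.5485 mm and α/2 = 1.4°, tan(α/2) ≈ 0.02444, so f ≈ 14.5485 / 0.04888 ≈ 297.6432 mm.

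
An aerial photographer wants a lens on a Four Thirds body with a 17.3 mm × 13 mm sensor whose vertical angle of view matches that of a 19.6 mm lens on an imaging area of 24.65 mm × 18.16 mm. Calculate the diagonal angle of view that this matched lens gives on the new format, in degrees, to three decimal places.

Equal vertical AOV ⇒ f₂ = f₁ · 13/18.16 = 19.6 × 0.71586 ≈ 14.0308 mm.
Sensor diagonal = √(17.3² + 13²) = √468.2900 ≈ 21.6400 mm.
Diagonal AOV on the new format = 2·arctan(21.6400 / (2 × 14.0308)) = 2·arctan(0.77116) ≈ 75.2759°.

75.276°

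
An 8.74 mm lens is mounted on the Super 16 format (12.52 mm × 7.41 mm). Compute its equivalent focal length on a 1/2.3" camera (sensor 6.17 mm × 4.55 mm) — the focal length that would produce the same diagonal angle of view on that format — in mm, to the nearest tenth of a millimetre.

4.6 mm

Sensor diagonal = √(12.52² + 7.41²) = √211.6585 ≈ 14.5485 mm.
Sensor diagonal = √(6.17² + 4.55²) = √58.7714 ≈ 7.6663 mm.
Equal angle of view means equal diagonal/f ratio, so f₂ = f₁ · (diagonal₂/diagonal₁) = 8.74 × 7.6663/14.5485.
f₂ = 8.74 × 0.52694 ≈ 4.605 mm.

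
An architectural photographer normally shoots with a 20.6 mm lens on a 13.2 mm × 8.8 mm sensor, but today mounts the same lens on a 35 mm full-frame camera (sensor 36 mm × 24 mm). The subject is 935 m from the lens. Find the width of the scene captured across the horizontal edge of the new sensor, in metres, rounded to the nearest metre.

The focal length stays 20.6 mm; the relevant sensor dimension is now w = 36 mm. Object distance dₒ = 935 m = 935000 mm.
Thin-lens field width W = w·(dₒ − f)/f = 36 × (935000 − 20.6)/20.6 ≈ 1633944.583 mm = 1633.94 m.

1634 m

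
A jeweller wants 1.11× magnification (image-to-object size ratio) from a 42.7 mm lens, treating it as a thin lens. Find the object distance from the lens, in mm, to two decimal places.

81.17 mm

With m = dᵢ/dₒ and 1/f = 1/dₒ + 1/dᵢ, substituting dᵢ = m·dₒ gives 1/f = (1 + 1/m)/dₒ, hence dₒ = f·(1 + 1/m).
dₒ = 42.7 × (1 + 1/1.11) = 42.7 × 1.90090 ≈ 81.168 mm.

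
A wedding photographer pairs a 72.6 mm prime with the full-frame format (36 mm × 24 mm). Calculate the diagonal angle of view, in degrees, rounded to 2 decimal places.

Sensor diagonal = √(36² + 24²) = √1872.0000 ≈ 43.2666 mm.
Angle of view α = 2·arctan(d/2f) with d = 43.2666 mm and f = 72.6 mm.
d/2f = 0.29798; arctan(0.29798) ≈ 16.5930°, so α ≈ 33.1859°.

33.19°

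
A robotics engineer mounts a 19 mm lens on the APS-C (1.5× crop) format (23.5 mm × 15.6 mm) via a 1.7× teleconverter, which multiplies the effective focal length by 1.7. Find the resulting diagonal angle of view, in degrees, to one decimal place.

47.2°

Effective focal length f = 19 × 1.7 = 32.3 mm.
Sensor diagonal = √(23.5² + 15.6²) = √795.6100 ≈ 28.2066 mm.
α = 2·arctan(28.207 / (2 × 32.3)) = 2·arctan(0.43663) ≈ 47.1754°.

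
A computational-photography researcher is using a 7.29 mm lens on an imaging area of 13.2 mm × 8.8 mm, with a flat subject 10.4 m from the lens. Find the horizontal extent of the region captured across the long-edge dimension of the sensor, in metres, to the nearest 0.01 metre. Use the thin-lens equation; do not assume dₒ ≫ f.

18.82 m

dₒ: 10.4 m = 10400 mm.
Similar triangles through the lens centre give W/dₒ = w/dᵢ; with 1/f = 1/dₒ + 1/dᵢ this gives W = w·(dₒ − f)/f.
W = 13.2 mm × (10400 − 7.29) / 7.29 = 13.2 × 1425.6118 ≈ 18818.076 mm = 18.8181 m.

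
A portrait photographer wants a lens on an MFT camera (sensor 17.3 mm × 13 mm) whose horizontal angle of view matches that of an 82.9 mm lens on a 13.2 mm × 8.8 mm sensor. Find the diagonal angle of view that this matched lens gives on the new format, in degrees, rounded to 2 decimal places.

Equal horizontal AOV ⇒ f₂ = f₁ · 17.3/13.2 = 82.9 × 1.31061 ≈ 108.6492 mm.
Sensor diagonal = √(17.3² + 13²) = √468.2900 ≈ 21.6400 mm.
Diagonal AOV on the new format = 2·arctan(21.6400 / (2 × 108.6492)) = 2·arctan(0.09959) ≈ 11.3743°.

11.37°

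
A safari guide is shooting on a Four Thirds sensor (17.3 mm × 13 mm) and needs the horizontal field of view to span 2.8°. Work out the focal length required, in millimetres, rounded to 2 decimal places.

353.94 mm

From α = 2·arctan(w/2f) we get f = w / (2·tan(α/2)).
With w = 17.3 mm and α/2 = 1.4°, tan(α/2) ≈ 0.02444, so f ≈ 17.3 / 0.04888 ≈ 353.9356 mm.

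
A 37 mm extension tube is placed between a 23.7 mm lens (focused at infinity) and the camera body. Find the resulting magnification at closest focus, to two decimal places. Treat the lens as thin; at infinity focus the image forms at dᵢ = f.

1.56×

The tube moves the image plane from f to f + e, so dᵢ = 23.7 + 37 = 60.7 mm. Focus is achieved when 1/f = 1/dₒ + 1/dᵢ, giving dₒ = 1/(1/f − 1/(f+e)).
Magnification m = dᵢ/dₒ = (f+e)·(1/f − 1/(f+e)) = e/f = 37/23.7 ≈ 1.5612.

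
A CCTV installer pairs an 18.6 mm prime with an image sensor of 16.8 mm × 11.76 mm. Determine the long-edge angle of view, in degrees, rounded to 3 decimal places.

Angle of view α = 2·arctan(w/2f) with w = 16.8 mm and f = 18.6 mm.
w/2f = 0.45161; arctan(0.45161) ≈ 24.3045°, so α ≈ 48.6091°.

48.609°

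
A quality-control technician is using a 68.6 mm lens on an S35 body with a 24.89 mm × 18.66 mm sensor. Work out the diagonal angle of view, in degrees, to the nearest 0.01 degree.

Sensor diagonal = √(24.89² + 18.66²) = √967.7077 ≈ 31.1080 mm.
Angle of view α = 2·arctan(d/2f) with d = 31.1080 mm and f = 68.6 mm.
d/2f = 0.22673; arctan(0.22673) ≈ 12.7749°, so α ≈ 25.5499°.

25.55°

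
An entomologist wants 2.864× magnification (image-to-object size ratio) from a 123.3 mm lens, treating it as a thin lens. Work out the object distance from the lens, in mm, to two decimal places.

With m = dᵢ/dₒ and 1/f = 1/dₒ + 1/dᵢ, substituting dᵢ = m·dₒ gives 1/f = (1 + 1/m)/dₒ, hence dₒ = f·(1 + 1/m).
dₒ = 123.3 × (1 + 1/2.864) = 123.3 × 1.34916 ≈ 166.352 mm.

166.35 mm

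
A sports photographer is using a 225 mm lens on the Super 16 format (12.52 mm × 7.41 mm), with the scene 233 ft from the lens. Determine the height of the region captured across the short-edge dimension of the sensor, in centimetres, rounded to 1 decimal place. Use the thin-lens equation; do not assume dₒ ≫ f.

233.1 cm

dₒ: 233 ft × 304.8 mm/ft = 71018.40 mm.
Similar triangles through the lens centre give W/dₒ = h/dᵢ; with 1/f = 1/dₒ + 1/dᵢ this gives W = h·(dₒ − f)/f.
W = 7.41 mm × (71018.4 − 225) / 225 = 7.41 × 314.6373 ≈ 2331.463 mm = 233.146 cm.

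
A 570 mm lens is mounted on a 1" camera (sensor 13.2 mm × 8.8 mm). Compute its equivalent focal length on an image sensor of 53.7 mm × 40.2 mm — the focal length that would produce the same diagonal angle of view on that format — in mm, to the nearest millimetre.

2410 mm

Sensor diagonal = √(13.2² + 8.8²) = √251.6800 ≈ 15.8644 mm.
Sensor diagonal = √(53.7² + 40.2²) = √4499.7300 ≈ 67.0800 mm.
Equal angle of view means equal diagonal/f ratio, so f₂ = f₁ · (diagonal₂/diagonal₁) = 570 × 67.0800/15.8644.
f₂ = 570 × 4.22833 ≈ 2410.148 mm.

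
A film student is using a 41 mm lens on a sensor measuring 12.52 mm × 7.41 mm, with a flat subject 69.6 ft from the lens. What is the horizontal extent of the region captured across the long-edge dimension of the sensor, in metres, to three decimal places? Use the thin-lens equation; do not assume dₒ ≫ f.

dₒ: 69.6 ft × 304.8 mm/ft = 21214.08 mm.
Similar triangles through the lens centre give W/dₒ = w/dᵢ; with 1/f = 1/dₒ + 1/dᵢ this gives W = w·(dₒ − f)/f.
W = 12.52 mm × (21214.1 − 41) / 41 = 12.52 × 516.4166 ≈ 6465.535 mm = 6.46554 m.

6.466 m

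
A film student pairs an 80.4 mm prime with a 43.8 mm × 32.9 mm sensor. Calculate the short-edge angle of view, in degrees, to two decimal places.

Angle of view α = 2·arctan(h/2f) with h = 32.9 mm and f = 80.4 mm.
h/2f = 0.20460; arctan(0.20460) ≈ 11.5632°, so α ≈ 23.1265°.

23.13°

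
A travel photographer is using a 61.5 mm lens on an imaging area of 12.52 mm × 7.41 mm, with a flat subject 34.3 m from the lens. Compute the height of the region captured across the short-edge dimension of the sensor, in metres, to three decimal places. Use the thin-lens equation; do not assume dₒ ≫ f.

4.125 m

dₒ: 34.3 m = 34300 mm.
Similar triangles through the lens centre give W/dₒ = h/dᵢ; with 1/f = 1/dₒ + 1/dᵢ this gives W = h·(dₒ − f)/f.
W = 7.41 mm × (34300 − 61.5) / 61.5 = 7.41 × 556.7236 ≈ 4125.322 mm = 4.12532 m.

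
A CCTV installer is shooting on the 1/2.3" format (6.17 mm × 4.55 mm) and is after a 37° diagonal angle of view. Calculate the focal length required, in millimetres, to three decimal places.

Sensor diagonal = √(6.17² + 4.55²) = √58.7714 ≈ 7.6663 mm.
From α = 2·arctan(d/2f) we get f = d / (2·tan(α/2)).
With d = 7.6663 mm and α/2 = 18.5°, tan(α/2) ≈ 0.33460, so f ≈ 7.6663 / 0.66919 ≈ 11.4560 mm.

11.456 mm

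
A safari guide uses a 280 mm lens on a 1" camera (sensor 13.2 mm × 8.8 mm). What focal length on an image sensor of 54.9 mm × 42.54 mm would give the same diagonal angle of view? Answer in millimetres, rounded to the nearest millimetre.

1226 mm

Sensor diagonal = √(13.2² + 8.8²) = √251.6800 ≈ 15.8644 mm.
Sensor diagonal = √(54.9² + 42.54²) = √4823.6616 ≈ 69.4526 mm.
Equal angle of view means equal diagonal/f ratio, so f₂ = f₁ · (diagonal₂/diagonal₁) = 280 × 69.4526/15.8644.
f₂ = 280 × 4.37788 ≈ 1225.807 mm.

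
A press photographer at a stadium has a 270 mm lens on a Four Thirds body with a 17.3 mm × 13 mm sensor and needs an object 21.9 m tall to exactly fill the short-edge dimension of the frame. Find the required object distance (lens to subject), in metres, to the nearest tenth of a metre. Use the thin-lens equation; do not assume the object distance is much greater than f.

455.1 m

W: 21.9 m = 21900 mm.
Magnification m = h/W = dᵢ/dₒ; combined with 1/f = 1/dₒ + 1/dᵢ this gives dₒ = f·(1 + W/h).
dₒ = 270 mm × (1 + 21900/13) = 270 × 1685.6154 ≈ 455116.154 mm = 455.116 m.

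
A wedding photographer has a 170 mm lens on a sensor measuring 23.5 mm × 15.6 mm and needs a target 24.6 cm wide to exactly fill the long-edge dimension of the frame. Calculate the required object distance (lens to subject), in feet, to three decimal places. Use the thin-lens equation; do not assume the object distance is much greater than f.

W: 24.6 cm = 246 mm.
Magnification m = w/W = dᵢ/dₒ; combined with 1/f = 1/dₒ + 1/dᵢ this gives dₒ = f·(1 + W/w).
dₒ = 170 mm × (1 + 246/23.5) = 170 × 11.4681 ≈ 1949.574 mm = 1949.574/304.8 ft = 6.39624 ft.

6.396 ft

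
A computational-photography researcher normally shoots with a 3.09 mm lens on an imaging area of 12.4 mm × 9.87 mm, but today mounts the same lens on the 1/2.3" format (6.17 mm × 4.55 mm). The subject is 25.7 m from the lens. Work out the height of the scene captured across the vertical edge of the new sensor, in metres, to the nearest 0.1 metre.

The focal length stays 3.09 mm; the relevant sensor dimension is now h = 4.55 mm. Object distance dₒ = 25.7 m = 25700 mm.
Thin-lens field height W = h·(dₒ − f)/f = 4.55 × (25700 − 3.09)/3.09 ≈ 37838.492 mm = 37.8385 m.

37.8 m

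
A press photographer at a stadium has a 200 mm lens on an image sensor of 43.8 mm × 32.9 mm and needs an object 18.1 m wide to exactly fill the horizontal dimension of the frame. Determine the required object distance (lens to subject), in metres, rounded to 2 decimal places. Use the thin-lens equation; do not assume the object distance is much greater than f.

W: 18.1 m = 18100 mm.
Magnification m = w/W = dᵢ/dₒ; combined with 1/f = 1/dₒ + 1/dᵢ this gives dₒ = f·(1 + W/w).
dₒ = 200 mm × (1 + 18100/43.8) = 200 × 414.2420 ≈ 82848.402 mm = 82.8484 m.

82.85 m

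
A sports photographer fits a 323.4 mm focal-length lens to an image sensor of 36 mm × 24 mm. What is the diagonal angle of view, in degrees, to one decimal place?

7.7°

Sensor diagonal = √(36² + 24²) = √1872.0000 ≈ 43.2666 mm.
Angle of view α = 2·arctan(d/2f) with d = 43.2666 mm and f = 323.4 mm.
d/2f = 0.06689; arctan(0.06689) ≈ 3.8270°, so α ≈ 7.6540°.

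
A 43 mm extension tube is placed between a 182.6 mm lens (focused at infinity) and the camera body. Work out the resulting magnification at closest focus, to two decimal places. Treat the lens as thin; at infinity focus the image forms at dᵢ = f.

The tube moves the image plane from f to f + e, so dᵢ = 182.6 + 43 = 225.6 mm. Focus is achieved when 1/f = 1/dₒ + 1/dᵢ, giving dₒ = 1/(1/f − 1/(f+e)).
Magnification m = dᵢ/dₒ = (f+e)·(1/f − 1/(f+e)) = e/f = 43/182.6 ≈ 0.2355.

0.24×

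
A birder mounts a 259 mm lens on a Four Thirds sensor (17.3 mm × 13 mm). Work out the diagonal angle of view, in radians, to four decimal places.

0.0835 rad

Sensor diagonal = √(17.3² + 13²) = √468.2900 ≈ 21.6400 mm.
Angle of view α = 2·arctan(d/2f) with d = 21.6400 mm and f = 259 mm.
d/2f = 0.04178; arctan(0.04178) ≈ 0.0418 rad, so α ≈ 0.0835 rad.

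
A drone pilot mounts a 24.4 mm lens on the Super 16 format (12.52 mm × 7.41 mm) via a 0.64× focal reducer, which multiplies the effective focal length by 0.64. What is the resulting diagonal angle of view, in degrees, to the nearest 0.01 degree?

49.95°

Effective focal length f = 24.4 × 0.64 = 15.616 mm.
Sensor diagonal = √(12.52² + 7.41²) = √211.6585 ≈ 14.5485 mm.
α = 2·arctan(14.548 / (2 × 15.616)) = 2·arctan(0.46582) ≈ 49.9541°.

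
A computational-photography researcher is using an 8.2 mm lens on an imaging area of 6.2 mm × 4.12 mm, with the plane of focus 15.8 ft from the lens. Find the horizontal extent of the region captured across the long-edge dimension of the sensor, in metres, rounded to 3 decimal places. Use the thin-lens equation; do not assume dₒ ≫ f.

3.635 m

dₒ: 15.8 ft × 304.8 mm/ft = 4815.84 mm.
Similar triangles through the lens centre give W/dₒ = w/dᵢ; with 1/f = 1/dₒ + 1/dᵢ this gives W = w·(dₒ − f)/f.
W = 6.2 mm × (4815.84 − 8.2) / 8.2 = 6.2 × 586.2975 ≈ 3635.045 mm = 3.63504 m.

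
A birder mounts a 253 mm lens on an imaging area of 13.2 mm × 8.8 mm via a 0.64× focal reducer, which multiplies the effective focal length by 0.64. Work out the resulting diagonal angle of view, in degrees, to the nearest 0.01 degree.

Effective focal length f = 253 × 0.64 = 161.92 mm.
Sensor diagonal = √(13.2² + 8.8²) = √251.6800 ≈ 15.8644 mm.
α = 2·arctan(15.864 / (2 × 161.92)) = 2·arctan(0.04899) ≈ 5.6092°.

5.61°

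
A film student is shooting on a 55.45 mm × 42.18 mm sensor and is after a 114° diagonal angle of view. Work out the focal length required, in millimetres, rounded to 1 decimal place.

Sensor diagonal = √(55.45² + 42.18²) = √4853.8549 ≈ 69.6696 mm.
From α = 2·arctan(d/2f) we get f = d / (2·tan(α/2)).
With d = 69.6696 mm and α/2 = 57°, tan(α/2) ≈ 1.53986, so f ≈ 69.6696 / 3.07973 ≈ 22.6220 mm.

22.6 mm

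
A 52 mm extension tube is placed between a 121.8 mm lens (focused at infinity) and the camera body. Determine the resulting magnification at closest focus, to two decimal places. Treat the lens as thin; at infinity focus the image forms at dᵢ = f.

0.43×

The tube moves the image plane from f to f + e, so dᵢ = 121.8 + 52 = 173.8 mm. Focus is achieved when 1/f = 1/dₒ + 1/dᵢ, giving dₒ = 1/(1/f − 1/(f+e)).
Magnification m = dᵢ/dₒ = (f+e)·(1/f − 1/(f+e)) = e/f = 52/121.8 ≈ 0.4269.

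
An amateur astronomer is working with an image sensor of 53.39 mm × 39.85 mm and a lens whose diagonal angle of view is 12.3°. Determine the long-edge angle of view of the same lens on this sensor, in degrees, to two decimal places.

Sensor diagonal = √(53.39² + 39.85²) = √4438.5146 ≈ 66.6222 mm.
From the diagonal AOV: f = 66.6222 / (2·tan(6.15°)) = 66.6222 / 0.21550 ≈ 309.1462 mm.
Long-edge AOV = 2·arctan(53.39 / (2 × 309.1462)) = 2·arctan(0.08635) ≈ 9.8706°.

9.87°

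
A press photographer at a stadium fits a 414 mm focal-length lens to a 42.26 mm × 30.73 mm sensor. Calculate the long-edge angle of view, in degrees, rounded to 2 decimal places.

5.84°

Angle of view α = 2·arctan(w/2f) with w = 42.26 mm and f = 414 mm.
w/2f = 0.05104; arctan(0.05104) ≈ 2.9218°, so α ≈ 5.8435°.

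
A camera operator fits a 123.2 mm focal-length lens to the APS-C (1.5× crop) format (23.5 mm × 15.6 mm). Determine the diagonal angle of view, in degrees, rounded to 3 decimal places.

13.061°

Sensor diagonal = √(23.5² + 15.6²) = √795.6100 ≈ 28.2066 mm.
Angle of view α = 2·arctan(d/2f) with d = 28.2066 mm and f = 123.2 mm.
d/2f = 0.11447; arctan(0.11447) ≈ 6.5305°, so α ≈ 13.0610°.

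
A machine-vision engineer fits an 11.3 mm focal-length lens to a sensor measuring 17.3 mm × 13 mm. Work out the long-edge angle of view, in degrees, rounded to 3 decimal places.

74.867°

Angle of view α = 2·arctan(w/2f) with w = 17.3 mm and f = 11.3 mm.
w/2f = 0.76549; arctan(0.76549) ≈ 37.4336°, so α ≈ 74.8672°.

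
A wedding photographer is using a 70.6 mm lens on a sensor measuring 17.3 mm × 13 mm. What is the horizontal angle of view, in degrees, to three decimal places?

13.970°

Angle of view α = 2·arctan(w/2f) with w = 17.3 mm and f = 70.6 mm.
w/2f = 0.12252; arctan(0.12252) ≈ 6.9851°, so α ≈ 13.9703°.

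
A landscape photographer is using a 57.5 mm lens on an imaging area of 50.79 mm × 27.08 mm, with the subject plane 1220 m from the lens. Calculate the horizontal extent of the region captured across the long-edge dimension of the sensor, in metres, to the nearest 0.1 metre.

1077.6 m

dₒ: 1220 m = 1.22e+06 mm.
Similar triangles through the lens centre give W/dₒ = w/dᵢ; with 1/f = 1/dₒ + 1/dᵢ this gives W = w·(dₒ − f)/f.
W = 50.79 mm × (1.22e+06 − 57.5) / 57.5 = 50.79 × 21216.3913 ≈ 1077580.514 mm = 1077.58 m.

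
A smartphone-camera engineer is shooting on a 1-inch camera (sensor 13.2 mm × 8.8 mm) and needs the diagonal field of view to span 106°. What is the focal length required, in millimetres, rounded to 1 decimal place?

6.0 mm

Sensor diagonal = √(13.2² + 8.8²) = √251.6800 ≈ 15.8644 mm.
From α = 2·arctan(d/2f) we get f = d / (2·tan(α/2)).
With d = 15.8644 mm and α/2 = 53°, tan(α/2) ≈ 1.32704, so f ≈ 15.8644 / 2.65409 ≈ 5.9774 mm.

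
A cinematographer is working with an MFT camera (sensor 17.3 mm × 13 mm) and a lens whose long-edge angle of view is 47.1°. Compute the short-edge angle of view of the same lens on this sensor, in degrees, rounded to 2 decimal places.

36.27°

From the long-edge AOV: f = 17.3 / (2·tan(23.55°)) = 17.3 / 0.87170 ≈ 19.8463 mm.
Short-edge AOV = 2·arctan(13 / (2 × 19.8463)) = 2·arctan(0.32752) ≈ 36.2691°.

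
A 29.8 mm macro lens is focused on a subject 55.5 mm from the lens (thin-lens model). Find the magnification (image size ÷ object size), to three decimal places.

1.160×

Thin lens: 1/f = 1/dₒ + 1/dᵢ → 1/dᵢ = 1/29.8 − 1/55.5 = 0.0155390 mm⁻¹, so dᵢ ≈ 64.3541 mm.
Magnification m = dᵢ/dₒ = 64.3541/55.5 ≈ 1.15953.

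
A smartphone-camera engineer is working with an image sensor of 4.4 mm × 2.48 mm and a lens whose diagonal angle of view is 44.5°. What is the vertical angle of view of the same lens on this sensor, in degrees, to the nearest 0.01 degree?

Sensor diagonal = √(4.4² + 2.48²) = √25.5104 ≈ 5.0508 mm.
From the diagonal AOV: f = 5.0508 / (2·tan(22.25°)) = 5.0508 / 0.81822 ≈ 6.1729 mm.
Vertical AOV = 2·arctan(2.48 / (2 × 6.1729)) = 2·arctan(0.20088) ≈ 22.7167°.

22.72°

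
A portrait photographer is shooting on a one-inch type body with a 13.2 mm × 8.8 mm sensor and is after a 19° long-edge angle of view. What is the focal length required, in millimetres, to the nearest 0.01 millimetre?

39.44 mm

From α = 2·arctan(w/2f) we get f = w / (2·tan(α/2)).
With w = 13.2 mm and α/2 = 9.5°, tan(α/2) ≈ 0.16734, so f ≈ 13.2 / 0.33469 ≈ 39.4400 mm.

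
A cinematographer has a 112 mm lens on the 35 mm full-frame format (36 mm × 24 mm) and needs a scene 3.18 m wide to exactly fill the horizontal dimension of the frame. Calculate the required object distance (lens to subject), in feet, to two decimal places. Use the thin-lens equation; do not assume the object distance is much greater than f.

32.83 ft

W: 3.18 m = 3180 mm.
Magnification m = w/W = dᵢ/dₒ; combined with 1/f = 1/dₒ + 1/dᵢ this gives dₒ = f·(1 + W/w).
dₒ = 112 mm × (1 + 3180/36) = 112 × 89.3333 ≈ 10005.333 mm = 10005.333/304.8 ft = 32.8259 ft.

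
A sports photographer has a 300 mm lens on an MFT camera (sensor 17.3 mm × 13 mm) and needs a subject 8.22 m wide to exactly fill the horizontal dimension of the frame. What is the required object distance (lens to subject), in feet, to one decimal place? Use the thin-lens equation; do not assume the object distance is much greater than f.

468.6 ft

W: 8.22 m = 8220 mm.
Magnification m = w/W = dᵢ/dₒ; combined with 1/f = 1/dₒ + 1/dᵢ this gives dₒ = f·(1 + W/w).
dₒ = 300 mm × (1 + 8220/17.3) = 300 × 476.1445 ≈ 142843.353 mm = 142843.353/304.8 ft = 468.646 ft.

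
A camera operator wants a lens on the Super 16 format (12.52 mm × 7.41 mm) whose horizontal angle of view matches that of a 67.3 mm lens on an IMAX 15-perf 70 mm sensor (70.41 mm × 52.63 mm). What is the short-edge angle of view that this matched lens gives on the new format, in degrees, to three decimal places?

Equal horizontal AOV ⇒ f₂ = f₁ · 12.52/70.41 = 67.3 × 0.17782 ≈ 11.9670 mm.
Short-edge AOV on the new format = 2·arctan(7.41 / (2 × 11.9670)) = 2·arctan(0.30960) ≈ 34.4052°.

34.405°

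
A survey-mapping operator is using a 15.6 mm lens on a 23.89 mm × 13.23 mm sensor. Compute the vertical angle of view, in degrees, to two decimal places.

45.96°

Angle of view α = 2·arctan(h/2f) with h = 13.23 mm and f = 15.6 mm.
h/2f = 0.42404; arctan(0.42404) ≈ 22.9788°, so α ≈ 45.9576°.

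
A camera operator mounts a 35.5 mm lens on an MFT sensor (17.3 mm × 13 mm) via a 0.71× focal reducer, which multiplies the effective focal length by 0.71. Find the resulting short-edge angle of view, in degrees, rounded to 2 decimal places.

28.92°

Effective focal length f = 35.5 × 0.71 = 25.205 mm.
α = 2·arctan(13 / (2 × 25.205)) = 2·arctan(0.25789) ≈ 28.9213°.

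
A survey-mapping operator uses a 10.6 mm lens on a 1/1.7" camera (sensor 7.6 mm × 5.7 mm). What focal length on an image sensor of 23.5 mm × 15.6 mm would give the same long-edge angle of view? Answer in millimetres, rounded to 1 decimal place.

32.8 mm

Equal angle of view means equal width/f ratio, so f₂ = f₁ · (width₂/width₁) = 10.6 × 23.5/7.6.
f₂ = 10.6 × 3.09211 ≈ 32.776 mm.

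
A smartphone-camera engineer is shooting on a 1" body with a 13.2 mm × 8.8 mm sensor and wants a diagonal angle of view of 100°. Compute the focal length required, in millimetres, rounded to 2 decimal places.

6.66 mm

Sensor diagonal = √(13.2² + 8.8²) = √251.6800 ≈ 15.8644 mm.
From α = 2·arctan(d/2f) we get f = d / (2·tan(α/2)).
With d = 15.8644 mm and α/2 = 50°, tan(α/2) ≈ 1.19175, so f ≈ 15.8644 / 2.38351 ≈ 6.6559 mm.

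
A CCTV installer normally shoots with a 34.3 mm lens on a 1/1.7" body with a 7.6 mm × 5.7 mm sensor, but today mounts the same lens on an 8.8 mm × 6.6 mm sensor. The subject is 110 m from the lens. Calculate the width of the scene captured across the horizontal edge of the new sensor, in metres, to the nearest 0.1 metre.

28.2 m

The focal length stays 34.3 mm; the relevant sensor dimension is now w = 8.8 mm. Object distance dₒ = 110 m = 110000 mm.
Thin-lens field width W = w·(dₒ − f)/f = 8.8 × (110000 − 34.3)/34.3 ≈ 28212.774 mm = 28.2128 m.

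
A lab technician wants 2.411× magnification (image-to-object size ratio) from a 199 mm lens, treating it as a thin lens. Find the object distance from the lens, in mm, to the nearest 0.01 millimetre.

281.54 mm

With m = dᵢ/dₒ and 1/f = 1/dₒ + 1/dᵢ, substituting dᵢ = m·dₒ gives 1/f = (1 + 1/m)/dₒ, hence dₒ = f·(1 + 1/m).
dₒ = 199 × (1 + 1/2.411) = 199 × 1.41477 ≈ 281.538 mm.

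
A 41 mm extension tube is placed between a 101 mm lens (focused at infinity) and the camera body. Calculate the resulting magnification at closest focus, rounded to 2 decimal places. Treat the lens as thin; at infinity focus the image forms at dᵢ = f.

The tube moves the image plane from f to f + e, so dᵢ = 101 + 41 = 142 mm. Focus is achieved when 1/f = 1/dₒ + 1/dᵢ, giving dₒ = 1/(1/f − 1/(f+e)).
Magnification m = dᵢ/dₒ = (f+e)·(1/f − 1/(f+e)) = e/f = 41/101 ≈ 0.4059.

0.41×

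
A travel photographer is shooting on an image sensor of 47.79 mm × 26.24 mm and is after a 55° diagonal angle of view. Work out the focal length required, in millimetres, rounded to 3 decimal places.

Sensor diagonal = √(47.79² + 26.24²) = √2972.4217 ≈ 54.5199 mm.
From α = 2·arctan(d/2f) we get f = d / (2·tan(α/2)).
With d = 54.5199 mm and α/2 = 27.5°, tan(α/2) ≈ 0.52057, so f ≈ 54.5199 / 1.04113 ≈ 52.3659 mm.

52.366 mm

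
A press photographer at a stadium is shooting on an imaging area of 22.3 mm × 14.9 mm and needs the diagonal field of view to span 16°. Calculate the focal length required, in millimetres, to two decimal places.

95.42 mm

Sensor diagonal = √(22.3² + 14.9²) = √719.3000 ≈ 26.8198 mm.
From α = 2·arctan(d/2f) we get f = d / (2·tan(α/2)).
With d = 26.8198 mm and α/2 = 8°, tan(α/2) ≈ 0.14054, so f ≈ 26.8198 / 0.28108 ≈ 95.4163 mm.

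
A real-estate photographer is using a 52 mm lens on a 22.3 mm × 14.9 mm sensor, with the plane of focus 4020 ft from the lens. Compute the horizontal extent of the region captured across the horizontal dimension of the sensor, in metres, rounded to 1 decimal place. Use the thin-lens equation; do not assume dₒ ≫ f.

525.4 m

dₒ: 4020 ft × 304.8 mm/ft = 1225295.96 mm.
Similar triangles through the lens centre give W/dₒ = w/dᵢ; with 1/f = 1/dₒ + 1/dᵢ this gives W = w·(dₒ − f)/f.
W = 22.3 mm × (1.2253e+06 − 52) / 52 = 22.3 × 23562.3839 ≈ 525441.160 mm = 525.441 m.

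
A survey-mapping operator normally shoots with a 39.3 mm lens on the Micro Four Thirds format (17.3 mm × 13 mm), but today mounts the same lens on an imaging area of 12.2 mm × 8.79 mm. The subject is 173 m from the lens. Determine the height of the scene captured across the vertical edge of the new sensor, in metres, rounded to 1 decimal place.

38.7 m

The focal length stays 39.3 mm; the relevant sensor dimension is now h = 8.79 mm. Object distance dₒ = 173 m = 173000 mm.
Thin-lens field height W = h·(dₒ − f)/f = 8.79 × (173000 − 39.3)/39.3 ≈ 38685.103 mm = 38.6851 m.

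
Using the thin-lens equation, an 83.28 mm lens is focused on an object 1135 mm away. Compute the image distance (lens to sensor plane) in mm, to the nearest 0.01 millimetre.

89.87 mm

1/dᵢ = 1/f − 1/dₒ = 1/83.28 − 1/1135 = 0.0111266 mm⁻¹.
dᵢ = 1/0.0111266 ≈ 89.8745 mm.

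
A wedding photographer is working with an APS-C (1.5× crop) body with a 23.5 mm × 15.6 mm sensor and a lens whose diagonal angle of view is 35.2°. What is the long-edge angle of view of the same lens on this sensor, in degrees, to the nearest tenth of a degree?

29.6°

Sensor diagonal = √(23.5² + 15.6²) = √795.6100 ≈ 28.2066 mm.
From the diagonal AOV: f = 28.2066 / (2·tan(17.6°)) = 28.2066 / 0.63444 ≈ 44.4592 mm.
Long-edge AOV = 2·arctan(23.5 / (2 × 44.4592)) = 2·arctan(0.26429) ≈ 29.6081°.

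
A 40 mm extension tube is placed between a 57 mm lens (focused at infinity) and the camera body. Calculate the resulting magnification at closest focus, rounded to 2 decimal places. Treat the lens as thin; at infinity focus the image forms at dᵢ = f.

The tube moves the image plane from f to f + e, so dᵢ = 57 + 40 = 97 mm. Focus is achieved when 1/f = 1/dₒ + 1/dᵢ, giving dₒ = 1/(1/f − 1/(f+e)).
Magnification m = dᵢ/dₒ = (f+e)·(1/f − 1/(f+e)) = e/f = 40/57 ≈ 0.7018.

0.70×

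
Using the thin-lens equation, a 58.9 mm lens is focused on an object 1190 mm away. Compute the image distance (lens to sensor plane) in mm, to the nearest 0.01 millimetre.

1/dᵢ = 1/f − 1/dₒ = 1/58.9 − 1/1190 = 0.0161376 mm⁻¹.
dᵢ = 1/0.0161376 ≈ 61.9671 mm.

61.97 mm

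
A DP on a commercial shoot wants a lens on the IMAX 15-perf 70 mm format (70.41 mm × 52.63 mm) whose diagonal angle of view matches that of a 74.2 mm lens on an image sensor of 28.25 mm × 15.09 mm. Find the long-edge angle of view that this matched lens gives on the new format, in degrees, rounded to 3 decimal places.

Sensor diagonal = √(28.25² + 15.09²) = √1025.7706 ≈ 32.0277 mm.
Sensor diagonal = √(70.41² + 52.63²) = √7727.4850 ≈ 87.9061 mm.
Equal diagonal AOV ⇒ f₂ = f₁ · 87.9061/32.0277 = 74.2 × 2.74469 ≈ 203.6563 mm.
Long-edge AOV on the new format = 2·arctan(70.41 / (2 × 203.6563)) = 2·arctan(0.17286) ≈ 19.6150°.

19.615°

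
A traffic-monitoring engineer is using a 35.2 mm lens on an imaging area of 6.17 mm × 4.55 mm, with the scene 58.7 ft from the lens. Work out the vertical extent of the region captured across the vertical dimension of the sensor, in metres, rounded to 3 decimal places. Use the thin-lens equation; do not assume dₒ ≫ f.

2.308 m

dₒ: 58.7 ft × 304.8 mm/ft = 17891.76 mm.
Similar triangles through the lens centre give W/dₒ = h/dᵢ; with 1/f = 1/dₒ + 1/dᵢ this gives W = h·(dₒ − f)/f.
W = 4.55 mm × (17891.8 − 35.2) / 35.2 = 4.55 × 507.2886 ≈ 2308.163 mm = 2.30816 m.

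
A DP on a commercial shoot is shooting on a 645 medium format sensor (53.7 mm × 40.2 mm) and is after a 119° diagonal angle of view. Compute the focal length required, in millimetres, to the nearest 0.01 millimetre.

19.76 mm

Sensor diagonal = √(53.7² + 40.2²) = √4499.7300 ≈ 67.0800 mm.
From α = 2·arctan(d/2f) we get f = d / (2·tan(α/2)).
With d = 67.0800 mm and α/2 = 59.5°, tan(α/2) ≈ 1.69766, so f ≈ 67.0800 / 3.39533 ≈ 19.7566 mm.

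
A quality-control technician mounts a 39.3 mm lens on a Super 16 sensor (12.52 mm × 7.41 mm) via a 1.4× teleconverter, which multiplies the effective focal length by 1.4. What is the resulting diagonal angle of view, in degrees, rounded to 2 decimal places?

15.06°

Effective focal length f = 39.3 × 1.4 = 55.02 mm.
Sensor diagonal = √(12.52² + 7.41²) = √211.6585 ≈ 14.5485 mm.
α = 2·arctan(14.548 / (2 × 55.02)) = 2·arctan(0.13221) ≈ 15.0629°.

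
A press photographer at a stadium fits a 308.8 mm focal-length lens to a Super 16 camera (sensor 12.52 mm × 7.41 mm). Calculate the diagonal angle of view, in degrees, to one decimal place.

2.7°

Sensor diagonal = √(12.52² + 7.41²) = √211.6585 ≈ 14.5485 mm.
Angle of view α = 2·arctan(d/2f) with d = 14.5485 mm and f = 308.8 mm.
d/2f = 0.02356; arctan(0.02356) ≈ 1.3494°, so α ≈ 2.6989°.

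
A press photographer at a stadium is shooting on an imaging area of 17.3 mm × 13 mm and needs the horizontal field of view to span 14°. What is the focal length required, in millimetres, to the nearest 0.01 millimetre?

70.45 mm

From α = 2·arctan(w/2f) we get f = w / (2·tan(α/2)).
With w = 17.3 mm and α/2 = 7°, tan(α/2) ≈ 0.12278, so f ≈ 17.3 / 0.24557 ≈ 70.4486 mm.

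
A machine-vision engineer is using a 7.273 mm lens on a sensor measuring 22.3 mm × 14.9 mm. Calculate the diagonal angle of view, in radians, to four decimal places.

Sensor diagonal = √(22.3² + 14.9²) = √719.3000 ≈ 26.8198 mm.
Angle of view α = 2·arctan(d/2f) with d = 26.8198 mm and f = 7.273 mm.
d/2f = 1.84379; arctan(1.84379) ≈ 1.0738 rad, so α ≈ 2.1477 rad.

2.1477 rad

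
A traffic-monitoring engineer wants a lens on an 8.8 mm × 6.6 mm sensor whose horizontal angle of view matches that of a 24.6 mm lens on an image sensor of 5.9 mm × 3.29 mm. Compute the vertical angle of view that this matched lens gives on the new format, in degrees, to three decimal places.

Equal horizontal AOV ⇒ f₂ = f₁ · 8.8/5.9 = 24.6 × 1.49153 ≈ 36.6915 mm.
Vertical AOV on the new format = 2·arctan(6.6 / (2 × 36.6915)) = 2·arctan(0.08994) ≈ 10.2786°.

10.279°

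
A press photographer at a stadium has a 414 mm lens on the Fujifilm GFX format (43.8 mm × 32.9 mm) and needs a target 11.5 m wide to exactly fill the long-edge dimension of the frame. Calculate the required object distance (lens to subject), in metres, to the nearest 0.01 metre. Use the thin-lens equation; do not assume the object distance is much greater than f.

109.11 m

W: 11.5 m = 11500 mm.
Magnification m = w/W = dᵢ/dₒ; combined with 1/f = 1/dₒ + 1/dᵢ this gives dₒ = f·(1 + W/w).
dₒ = 414 mm × (1 + 11500/43.8) = 414 × 263.5571 ≈ 109112.630 mm = 109.113 m.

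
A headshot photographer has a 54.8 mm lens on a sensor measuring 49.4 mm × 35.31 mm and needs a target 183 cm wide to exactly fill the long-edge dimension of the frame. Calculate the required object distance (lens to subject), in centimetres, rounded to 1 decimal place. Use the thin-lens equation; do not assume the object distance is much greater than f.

208.5 cm

W: 183 cm = 1830 mm.
Magnification m = w/W = dᵢ/dₒ; combined with 1/f = 1/dₒ + 1/dᵢ this gives dₒ = f·(1 + W/w).
dₒ = 54.8 mm × (1 + 1830/49.4) = 54.8 × 38.0445 ≈ 2084.840 mm = 208.484 cm.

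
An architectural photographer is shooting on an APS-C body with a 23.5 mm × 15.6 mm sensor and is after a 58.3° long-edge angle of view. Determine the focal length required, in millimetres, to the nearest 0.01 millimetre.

From α = 2·arctan(w/2f) we get f = w / (2·tan(α/2)).
With w = 23.5 mm and α/2 = 29.15°, tan(α/2) ≈ 0.55774, so f ≈ 23.5 / 1.11547 ≈ 21.0673 mm.

21.07 mm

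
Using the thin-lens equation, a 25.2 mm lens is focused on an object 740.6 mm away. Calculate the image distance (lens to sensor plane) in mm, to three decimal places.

1/dᵢ = 1/f − 1/dₒ = 1/25.2 − 1/740.6 = 0.0383323 mm⁻¹.
dᵢ = 1/0.0383323 ≈ 26.0877 mm.

26.088 mm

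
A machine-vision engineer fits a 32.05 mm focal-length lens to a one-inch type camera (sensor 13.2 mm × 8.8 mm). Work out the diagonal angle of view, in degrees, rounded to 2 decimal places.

27.80°

Sensor diagonal = √(13.2² + 8.8²) = √251.6800 ≈ 15.8644 mm.
Angle of view α = 2·arctan(d/2f) with d = 15.8644 mm and f = 32.05 mm.
d/2f = 0.24749; arctan(0.24749) ≈ 13.9011°, so α ≈ 27.8022°.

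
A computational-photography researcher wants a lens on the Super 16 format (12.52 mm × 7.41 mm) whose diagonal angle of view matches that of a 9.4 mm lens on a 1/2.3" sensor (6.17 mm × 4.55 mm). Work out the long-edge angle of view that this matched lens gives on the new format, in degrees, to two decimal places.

Sensor diagonal = √(6.17² + 4.55²) = √58.7714 ≈ 7.6663 mm.
Sensor diagonal = √(12.52² + 7.41²) = √211.6585 ≈ 14.5485 mm.
Equal diagonal AOV ⇒ f₂ = f₁ · 14.5485/7.6663 = 9.4 × 1.89773 ≈ 17.8387 mm.
Long-edge AOV on the new format = 2·arctan(12.52 / (2 × 17.8387)) = 2·arctan(0.35092) ≈ 38.6743°.

38.67°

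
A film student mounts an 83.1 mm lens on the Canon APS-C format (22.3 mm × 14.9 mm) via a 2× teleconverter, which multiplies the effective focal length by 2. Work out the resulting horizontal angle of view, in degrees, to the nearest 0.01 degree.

7.68°

Effective focal length f = 83.1 × 2 = 166.2 mm.
α = 2·arctan(22.3 / (2 × 166.2)) = 2·arctan(0.06709) ≈ 7.6762°.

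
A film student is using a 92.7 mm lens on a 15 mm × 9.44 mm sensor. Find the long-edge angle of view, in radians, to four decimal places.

Angle of view α = 2·arctan(w/2f) with w = 15 mm and f = 92.7 mm.
w/2f = 0.08091; arctan(0.08091) ≈ 0.0807 rad, so α ≈ 0.1615 rad.

0.1615 rad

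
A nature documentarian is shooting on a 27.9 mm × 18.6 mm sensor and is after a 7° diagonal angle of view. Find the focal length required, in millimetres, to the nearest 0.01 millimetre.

274.12 mm

Sensor diagonal = √(27.9² + 18.6²) = √1124.3700 ≈ 33.5316 mm.
From α = 2·arctan(d/2f) we get f = d / (2·tan(α/2)).
With d = 33.5316 mm and α/2 = 3.5°, tan(α/2) ≈ 0.06116, so f ≈ 33.5316 / 0.12233 ≈ 274.1186 mm.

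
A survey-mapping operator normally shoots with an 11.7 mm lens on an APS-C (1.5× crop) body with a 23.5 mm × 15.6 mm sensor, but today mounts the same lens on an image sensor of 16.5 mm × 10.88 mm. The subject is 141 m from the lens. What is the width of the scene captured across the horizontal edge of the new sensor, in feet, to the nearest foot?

652 ft

The focal length stays 11.7 mm; the relevant sensor dimension is now w = 16.5 mm. Object distance dₒ = 141 m = 141000 mm.
Thin-lens field width W = w·(dₒ − f)/f = 16.5 × (141000 − 11.7)/11.7 ≈ 198829.654 mm = 198829.654/304.8 ft = 652.328 ft.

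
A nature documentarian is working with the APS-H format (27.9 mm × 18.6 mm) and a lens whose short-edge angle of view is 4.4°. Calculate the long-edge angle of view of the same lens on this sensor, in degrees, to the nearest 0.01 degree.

From the short-edge AOV: f = 18.6 / (2·tan(2.2°)) = 18.6 / 0.07683 ≈ 242.0858 mm.
Long-edge AOV = 2·arctan(27.9 / (2 × 242.0858)) = 2·arctan(0.05762) ≈ 6.5960°.

6.60°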